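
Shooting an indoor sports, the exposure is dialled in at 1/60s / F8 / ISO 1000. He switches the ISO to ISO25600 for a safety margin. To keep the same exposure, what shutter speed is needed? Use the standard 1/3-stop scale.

ISO: 1000 → 1250 → 1600 → 2000 → 2500 → 3200 → 4000 → 5000 → 6400 → 8000 → 10000 → 12800 → 16000 → 20000 → 25600 — 4 2/3 stops higher (brighter).
Need 4 2/3 stops darker from the shutter speed: 1/60 → 1/80 → 1/100 → 1/125 → 1/160 → 1/200 → 1/250 → 1/320 → 1/400 → 1/500 → 1/640 → 1/800 → 1/1000 → 1/1250 → 1/1600.

1/1600s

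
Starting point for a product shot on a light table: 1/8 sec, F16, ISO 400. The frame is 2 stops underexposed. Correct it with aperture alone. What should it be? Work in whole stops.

f/8

Underexposed by 2 stops → need 2 stops brighter.
Aperture: f/16 → f/11 → f/8.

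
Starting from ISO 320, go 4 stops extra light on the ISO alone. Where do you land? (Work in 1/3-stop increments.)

ISO 5000

ISO: 320 → 400 → 500 → 640 → 800 → 1000 → 1250 → 1600 → 2000 → 2500 → 3200 → 4000 → 5000 — 4 stops raised (brighter).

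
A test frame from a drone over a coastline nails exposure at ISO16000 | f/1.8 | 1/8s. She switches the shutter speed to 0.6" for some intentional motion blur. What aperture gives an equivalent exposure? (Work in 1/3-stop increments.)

Shutter speed: 1/8 → 1/6 → 1/5 → 1/4 → 0.3 → 0.4 → 0.5 → 0.6 — 2 1/3 stops slower (brighter).
Need 2 1/3 stops darker from the aperture: f/1.8 → f/2 → f/2.2 → f/2.5 → f/2.8 → f/3.2 → f/3.5 → f/4.

f/4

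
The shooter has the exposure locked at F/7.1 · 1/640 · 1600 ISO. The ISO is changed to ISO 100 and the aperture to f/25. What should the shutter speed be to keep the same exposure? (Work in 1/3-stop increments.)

0.3 s

ISO: 1600 → 1250 → 1000 → 800 → 640 → 500 → 400 → 320 → 250 → 200 → 160 → 125 → 100 — 4 stops lower (darker).
Aperture: f/7.1 → f/8 → f/9 → f/10 → f/11 → f/13 → f/14 → f/16 → f/18 → f/20 → f/22 → f/25 — 3 2/3 stops stopped down (darker).
Net change so far: 7 2/3 stops darker. Offset with the shutter speed: 1/640 → 1/500 → 1/400 → 1/320 → 1/250 → 1/200 → 1/160 → 1/125 → 1/100 → 1/80 → 1/60 → 1/50 → 1/40 → 1/30 → 1/25 → 1/20 → 1/15 → 1/13 → 1/10 → 1/8 → 1/6 → 1/5 → 1/4 → 0.3.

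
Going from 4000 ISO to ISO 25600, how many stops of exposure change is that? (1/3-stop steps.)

4000 → 5000 → 6400 → 8000 → 10000 → 12800 → 16000 → 20000 → 25600 — count the steps: 8 third-stops = 2 2/3 stops.

2 2/3 stops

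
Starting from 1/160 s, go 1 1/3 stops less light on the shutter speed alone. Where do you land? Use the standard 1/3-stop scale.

Shutter speed: 1/160 → 1/200 → 1/250 → 1/320 → 1/400 — 1 1/3 stops shorter (darker).

1/400s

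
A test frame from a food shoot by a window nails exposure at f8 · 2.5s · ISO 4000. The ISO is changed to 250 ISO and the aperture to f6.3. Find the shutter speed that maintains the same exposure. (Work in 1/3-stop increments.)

25 s

ISO: 4000 → 3200 → 2500 → 2000 → 1600 → 1250 → 1000 → 800 → 640 → 500 → 400 → 320 → 250 — 4 stops dropped (darker).
Aperture: f/8 → f/7.1 → f/6.3 — 2/3 stop wider (brighter).
Net change so far: 3 1/3 stops darker. Offset with the shutter speed: 2.5 → 3.2 → 4 → 5 → 6 → 8 → 10 → 13 → 15 → 20 → 25.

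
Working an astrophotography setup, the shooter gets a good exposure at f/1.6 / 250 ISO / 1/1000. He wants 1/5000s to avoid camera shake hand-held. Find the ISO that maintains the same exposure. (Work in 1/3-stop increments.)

Shutter speed: 1/1000 → 1/1250 → 1/1600 → 1/2000 → 1/2500 → 1/3200 → 1/4000 → 1/5000 — 2 1/3 stops shorter (darker).
Need 2 1/3 stops brighter from the ISO: 250 → 320 → 400 → 500 → 640 → 800 → 1000 → 1250.

ISO 1250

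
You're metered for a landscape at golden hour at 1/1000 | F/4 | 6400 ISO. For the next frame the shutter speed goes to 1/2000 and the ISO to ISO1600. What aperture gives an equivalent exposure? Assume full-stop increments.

f/1.4

Shutter speed: 1/1000 → 1/2000 — 1 stop shorter (darker).
ISO: 6400 → 3200 → 1600 — 2 stops dropped (darker).
Net change so far: 3 stops darker. Offset with the aperture: f/4 → f/2.8 → f/2 → f/1.4.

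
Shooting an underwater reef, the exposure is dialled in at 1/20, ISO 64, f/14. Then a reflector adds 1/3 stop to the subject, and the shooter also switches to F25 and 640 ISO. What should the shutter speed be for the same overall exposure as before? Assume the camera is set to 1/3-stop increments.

Scene light: 1/3 stop brighter.
Aperture: f/14 → f/16 → f/18 → f/20 → f/22 → f/25 — 1 2/3 stops narrower (darker).
ISO: 64 → 80 → 100 → 125 → 160 → 200 → 250 → 320 → 400 → 500 → 640 — 3 1/3 stops raised (brighter).
Net so far: 2 stops brighter. Shutter speed: 1/20 → 1/25 → 1/30 → 1/40 → 1/50 → 1/60 → 1/80.

1/80s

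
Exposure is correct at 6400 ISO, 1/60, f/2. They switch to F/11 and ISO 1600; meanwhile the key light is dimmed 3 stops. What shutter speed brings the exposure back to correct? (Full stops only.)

15 s

Scene light: 3 stops darker.
Aperture: f/2 → f/2.8 → f/4 → f/5.6 → f/8 → f/11 — 5 stops smaller aperture (darker).
ISO: 6400 → 3200 → 1600 — 2 stops lower (darker).
Net so far: 10 stops darker. Shutter speed: 1/60 → 1/30 → 1/15 → 1/8 → 1/4 → 1/2 → 1 → 2 → 4 → 8 → 15.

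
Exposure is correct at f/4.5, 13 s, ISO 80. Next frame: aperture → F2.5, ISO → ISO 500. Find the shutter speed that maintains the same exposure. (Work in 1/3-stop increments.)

0.6 s

Aperture: f/4.5 → f/4 → f/3.5 → f/3.2 → f/2.8 → f/2.5 — 1 2/3 stops larger aperture (brighter).
ISO: 80 → 100 → 125 → 160 → 200 → 250 → 320 → 400 → 500 — 2 2/3 stops raised (brighter).
Net change so far: 4 1/3 stops brighter. Offset with the shutter speed: 13 → 10 → 8 → 6 → 5 → 4 → 3.2 → 2.5 → 2 → 1.6 → 1.3 → 1 → 0.8 → 0.6.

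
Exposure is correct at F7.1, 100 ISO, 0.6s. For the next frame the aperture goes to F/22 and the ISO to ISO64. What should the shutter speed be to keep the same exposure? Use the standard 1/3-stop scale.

Aperture: f/7.1 → f/8 → f/9 → f/10 → f/11 → f/13 → f/14 → f/16 → f/18 → f/20 → f/22 — 3 1/3 stops stopped down (darker).
ISO: 100 → 80 → 64 — 2/3 stop dropped (darker).
Net change so far: 4 stops darker. Offset with the shutter speed: 0.6 → 0.8 → 1 → 1.3 → 1.6 → 2 → 2.5 → 3.2 → 4 → 5 → 6 → 8 → 10.

10 s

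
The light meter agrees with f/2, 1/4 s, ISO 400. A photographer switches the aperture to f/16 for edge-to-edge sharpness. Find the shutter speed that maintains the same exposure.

15 s

Aperture: f/2 → f/2.8 → f/4 → f/5.6 → f/8 → f/11 → f/16 — 6 stops narrower (darker).
Need 6 stops brighter from the shutter speed: 1/4 → 1/2 → 1 → 2 → 4 → 8 → 15.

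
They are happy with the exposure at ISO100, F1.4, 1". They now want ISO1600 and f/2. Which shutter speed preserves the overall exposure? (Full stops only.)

1/8s

ISO: 100 → 200 → 400 → 800 → 1600 — 4 stops higher (brighter).
Aperture: f/1.4 → f/2 — 1 stop smaller aperture (darker).
Net change so far: 3 stops brighter. Offset with the shutter speed: 1 → 1/2 → 1/4 → 1/8.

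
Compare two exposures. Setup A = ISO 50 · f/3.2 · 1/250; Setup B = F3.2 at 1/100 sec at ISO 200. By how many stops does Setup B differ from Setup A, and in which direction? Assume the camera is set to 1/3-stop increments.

3 1/3 stops brighter

Aperture: unchanged.
Shutter speed: 1/250 → 1/200 → 1/160 → 1/125 → 1/100 — 1 1/3 stops slower (brighter).
ISO: 50 → 64 → 80 → 100 → 125 → 160 → 200 — 2 stops higher (brighter).
Net: +1 1/3 +2 = +3 1/3 stops.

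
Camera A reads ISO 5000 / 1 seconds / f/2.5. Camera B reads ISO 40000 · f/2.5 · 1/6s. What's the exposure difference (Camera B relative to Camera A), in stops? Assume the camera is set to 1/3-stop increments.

Aperture: unchanged.
Shutter speed: 1 → 0.8 → 0.6 → 0.5 → 0.4 → 0.3 → 1/4 → 1/5 → 1/6 — 2 2/3 stops shorter (darker).
ISO: 5000 → 6400 → 8000 → 10000 → 12800 → 16000 → 20000 → 25600 → 32000 → 40000 — 3 stops raised (brighter).
Net: −2 2/3 +3 = +1/3 stops.

1/3 stop brighter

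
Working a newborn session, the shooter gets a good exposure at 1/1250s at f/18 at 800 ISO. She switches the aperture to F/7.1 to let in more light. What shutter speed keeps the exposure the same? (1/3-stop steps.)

Aperture: f/18 → f/16 → f/14 → f/13 → f/11 → f/10 → f/9 → f/8 → f/7.1 — 2 2/3 stops wider (brighter).
Need 2 2/3 stops darker from the shutter speed: 1/1250 → 1/1600 → 1/2000 → 1/2500 → 1/3200 → 1/4000 → 1/5000 → 1/6400 → 1/8000.

1/8000s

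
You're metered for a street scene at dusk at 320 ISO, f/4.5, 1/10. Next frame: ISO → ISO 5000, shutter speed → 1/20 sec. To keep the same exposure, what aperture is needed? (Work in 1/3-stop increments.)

ISO: 320 → 400 → 500 → 640 → 800 → 1000 → 1250 → 1600 → 2000 → 2500 → 3200 → 4000 → 5000 — 4 stops higher (brighter).
Shutter speed: 1/10 → 1/13 → 1/15 → 1/20 — 1 stop faster (darker).
Net change so far: 3 stops brighter. Offset with the aperture: f/4.5 → f/5 → f/5.6 → f/6.3 → f/7.1 → f/8 → f/9 → f/10 → f/11 → f/13.

f/13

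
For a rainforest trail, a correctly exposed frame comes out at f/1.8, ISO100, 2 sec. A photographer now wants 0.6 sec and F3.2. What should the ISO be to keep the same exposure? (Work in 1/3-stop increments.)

ISO 1000

Shutter speed: 2 → 1.6 → 1.3 → 1 → 0.8 → 0.6 — 1 2/3 stops faster (darker).
Aperture: f/1.8 → f/2 → f/2.2 → f/2.5 → f/2.8 → f/3.2 — 1 2/3 stops narrower (darker).
Net change so far: 3 1/3 stops darker. Offset with the ISO: 100 → 125 → 160 → 200 → 250 → 320 → 400 → 500 → 640 → 800 → 1000.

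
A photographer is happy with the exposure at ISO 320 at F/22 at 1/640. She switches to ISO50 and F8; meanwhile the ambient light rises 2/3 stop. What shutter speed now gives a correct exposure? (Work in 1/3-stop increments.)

Scene light: 2/3 stop brighter.
ISO: 320 → 250 → 200 → 160 → 125 → 100 → 80 → 64 → 50 — 2 2/3 stops lower (darker).
Aperture: f/22 → f/20 → f/18 → f/16 → f/14 → f/13 → f/11 → f/10 → f/9 → f/8 — 3 stops wider (brighter).
Net so far: 1 stop brighter. Shutter speed: 1/640 → 1/800 → 1/1000 → 1/1250.

1/1250s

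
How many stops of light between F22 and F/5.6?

4 stops

f/22 → f/16 → f/11 → f/8 → f/5.6 — count the steps: 4 stops.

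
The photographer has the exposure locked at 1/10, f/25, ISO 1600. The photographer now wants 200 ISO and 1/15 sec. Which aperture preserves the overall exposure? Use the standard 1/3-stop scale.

f/7.1

ISO: 1600 → 1250 → 1000 → 800 → 640 → 500 → 400 → 320 → 250 → 200 — 3 stops lower (darker).
Shutter speed: 1/10 → 1/13 → 1/15 — 2/3 stop faster (darker).
Net change so far: 3 2/3 stops darker. Offset with the aperture: f/25 → f/22 → f/20 → f/18 → f/16 → f/14 → f/13 → f/11 → f/10 → f/9 → f/8 → f/7.1.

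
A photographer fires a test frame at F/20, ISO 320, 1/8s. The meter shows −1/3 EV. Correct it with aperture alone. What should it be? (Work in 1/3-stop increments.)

f/18

Underexposed by 1/3 stop → need 1/3 stop brighter.
Aperture: f/20 → f/18.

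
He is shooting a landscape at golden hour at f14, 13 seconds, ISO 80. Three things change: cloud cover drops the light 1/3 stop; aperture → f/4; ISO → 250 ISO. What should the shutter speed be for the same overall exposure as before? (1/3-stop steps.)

Scene light: 1/3 stop darker.
Aperture: f/14 → f/13 → f/11 → f/10 → f/9 → f/8 → f/7.1 → f/6.3 → f/5.6 → f/5 → f/4.5 → f/4 — 3 2/3 stops opened up (brighter).
ISO: 80 → 100 → 125 → 160 → 200 → 250 — 1 2/3 stops raised (brighter).
Net so far: 5 stops brighter. Shutter speed: 13 → 10 → 8 → 6 → 5 → 4 → 3.2 → 2.5 → 2 → 1.6 → 1.3 → 1 → 0.8 → 0.6 → 0.5 → 0.4.

0.4 s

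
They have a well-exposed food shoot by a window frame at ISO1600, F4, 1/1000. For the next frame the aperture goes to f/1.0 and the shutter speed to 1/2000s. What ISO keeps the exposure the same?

Aperture: f/4 → f/2.8 → f/2 → f/1.4 → f/1.0 — 4 stops opened up (brighter).
Shutter speed: 1/1000 → 1/2000 — 1 stop faster (darker).
Net change so far: 3 stops brighter. Offset with the ISO: 1600 → 800 → 400 → 200.

ISO 200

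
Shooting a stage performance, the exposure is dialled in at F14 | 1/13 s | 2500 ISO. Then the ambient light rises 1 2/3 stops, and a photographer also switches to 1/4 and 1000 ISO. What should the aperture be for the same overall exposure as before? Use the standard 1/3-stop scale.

Scene light: 1 2/3 stops brighter.
Shutter speed: 1/13 → 1/10 → 1/8 → 1/6 → 1/5 → 1/4 — 1 2/3 stops longer (brighter).
ISO: 2500 → 2000 → 1600 → 1250 → 1000 — 1 1/3 stops lower (darker).
Net so far: 2 stops brighter. Aperture: f/14 → f/16 → f/18 → f/20 → f/22 → f/25 → f/29.

f/29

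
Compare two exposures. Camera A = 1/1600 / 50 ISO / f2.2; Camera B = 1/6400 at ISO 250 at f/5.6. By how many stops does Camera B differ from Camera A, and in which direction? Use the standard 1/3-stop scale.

Aperture: f/2.2 → f/2.5 → f/2.8 → f/3.2 → f/3.5 → f/4 → f/4.5 → f/5 → f/5.6 — 2 2/3 stops stopped down (darker).
Shutter speed: 1/1600 → 1/2000 → 1/2500 → 1/3200 → 1/4000 → 1/5000 → 1/6400 — 2 stops faster (darker).
ISO: 50 → 64 → 80 → 100 → 125 → 160 → 200 → 250 — 2 1/3 stops higher (brighter).
Net: −2 2/3 −2 +2 1/3 = −2 1/3 stops.

2 1/3 stops darker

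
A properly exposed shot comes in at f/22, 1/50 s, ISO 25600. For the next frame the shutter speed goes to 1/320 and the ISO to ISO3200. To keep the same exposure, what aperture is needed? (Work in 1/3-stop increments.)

f/3.2

Shutter speed: 1/50 → 1/60 → 1/80 → 1/100 → 1/125 → 1/160 → 1/200 → 1/250 → 1/320 — 2 2/3 stops faster (darker).
ISO: 25600 → 20000 → 16000 → 12800 → 10000 → 8000 → 6400 → 5000 → 4000 → 3200 — 3 stops lower (darker).
Net change so far: 5 2/3 stops darker. Offset with the aperture: f/22 → f/20 → f/18 → f/16 → f/14 → f/13 → f/11 → f/10 → f/9 → f/8 → f/7.1 → f/6.3 → f/5.6 → f/5 → f/4.5 → f/4 → f/3.5 → f/3.2.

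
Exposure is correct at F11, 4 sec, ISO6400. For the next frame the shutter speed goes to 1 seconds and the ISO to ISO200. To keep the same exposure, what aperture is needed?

f/1.0

Shutter speed: 4 → 2 → 1 — 2 stops shorter (darker).
ISO: 6400 → 3200 → 1600 → 800 → 400 → 200 — 5 stops dropped (darker).
Net change so far: 7 stops darker. Offset with the aperture: f/11 → f/8 → f/5.6 → f/4 → f/2.8 → f/2 → f/1.4 → f/1.0.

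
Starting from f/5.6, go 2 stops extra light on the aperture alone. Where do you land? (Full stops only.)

f/2.8

Aperture: f/5.6 → f/4 → f/2.8 — 2 stops opened up (brighter).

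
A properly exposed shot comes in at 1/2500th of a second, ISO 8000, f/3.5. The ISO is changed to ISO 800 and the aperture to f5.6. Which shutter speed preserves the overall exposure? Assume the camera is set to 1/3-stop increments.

1/100s

ISO: 8000 → 6400 → 5000 → 4000 → 3200 → 2500 → 2000 → 1600 → 1250 → 1000 → 800 — 3 1/3 stops lower (darker).
Aperture: f/3.5 → f/4 → f/4.5 → f/5 → f/5.6 — 1 1/3 stops stopped down (darker).
Net change so far: 4 2/3 stops darker. Offset with the shutter speed: 1/2500 → 1/2000 → 1/1600 → 1/1250 → 1/1000 → 1/800 → 1/640 → 1/500 → 1/400 → 1/320 → 1/250 → 1/200 → 1/160 → 1/125 → 1/100.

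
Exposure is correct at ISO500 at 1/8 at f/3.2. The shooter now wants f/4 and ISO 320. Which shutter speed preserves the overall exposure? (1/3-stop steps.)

0.3 s

Aperture: f/3.2 → f/3.5 → f/4 — 2/3 stop narrower (darker).
ISO: 500 → 400 → 320 — 2/3 stop lower (darker).
Net change so far: 1 1/3 stops darker. Offset with the shutter speed: 1/8 → 1/6 → 1/5 → 1/4 → 0.3.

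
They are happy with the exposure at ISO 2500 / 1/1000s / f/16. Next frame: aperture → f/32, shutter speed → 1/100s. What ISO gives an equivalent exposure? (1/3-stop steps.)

ISO 1000

Aperture: f/16 → f/18 → f/20 → f/22 → f/25 → f/29 → f/32 — 2 stops narrower (darker).
Shutter speed: 1/1000 → 1/800 → 1/640 → 1/500 → 1/400 → 1/320 → 1/250 → 1/200 → 1/160 → 1/125 → 1/100 — 3 1/3 stops slower (brighter).
Net change so far: 1 1/3 stops brighter. Offset with the ISO: 2500 → 2000 → 1600 → 1250 → 1000.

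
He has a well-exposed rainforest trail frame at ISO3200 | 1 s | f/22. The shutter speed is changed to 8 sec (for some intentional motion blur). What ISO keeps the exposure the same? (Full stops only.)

ISO 400

Shutter speed: 1 → 2 → 4 → 8 — 3 stops slower (brighter).
Need 3 stops darker from the ISO: 3200 → 1600 → 800 → 400.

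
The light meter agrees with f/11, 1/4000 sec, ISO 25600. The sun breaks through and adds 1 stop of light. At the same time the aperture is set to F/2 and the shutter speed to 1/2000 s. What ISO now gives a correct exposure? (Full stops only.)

ISO 200

Scene light: 1 stop brighter.
Aperture: f/11 → f/8 → f/5.6 → f/4 → f/2.8 → f/2 — 5 stops larger aperture (brighter).
Shutter speed: 1/4000 → 1/2000 — 1 stop slower (brighter).
Net so far: 7 stops brighter. ISO: 25600 → 12800 → 6400 → 3200 → 1600 → 800 → 400 → 200.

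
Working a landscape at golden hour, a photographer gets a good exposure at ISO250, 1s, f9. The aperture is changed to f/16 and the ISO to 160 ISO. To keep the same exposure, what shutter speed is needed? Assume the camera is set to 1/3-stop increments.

5 s

Aperture: f/9 → f/10 → f/11 → f/13 → f/14 → f/16 — 1 2/3 stops stopped down (darker).
ISO: 250 → 200 → 160 — 2/3 stop dropped (darker).
Net change so far: 2 1/3 stops darker. Offset with the shutter speed: 1 → 1.3 → 1.6 → 2 → 2.5 → 3.2 → 4 → 5.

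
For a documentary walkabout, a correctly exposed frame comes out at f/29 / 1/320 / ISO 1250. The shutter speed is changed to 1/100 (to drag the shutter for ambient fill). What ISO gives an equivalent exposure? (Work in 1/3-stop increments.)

ISO 400

Shutter speed: 1/320 → 1/250 → 1/200 → 1/160 → 1/125 → 1/100 — 1 2/3 stops slower (brighter).
Need 1 2/3 stops darker from the ISO: 1250 → 1000 → 800 → 640 → 500 → 400.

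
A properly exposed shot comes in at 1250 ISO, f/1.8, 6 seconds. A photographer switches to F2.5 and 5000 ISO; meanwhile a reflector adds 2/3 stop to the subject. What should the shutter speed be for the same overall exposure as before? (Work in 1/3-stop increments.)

Scene light: 2/3 stop brighter.
Aperture: f/1.8 → f/2 → f/2.2 → f/2.5 — 1 stop stopped down (darker).
ISO: 1250 → 1600 → 2000 → 2500 → 3200 → 4000 → 5000 — 2 stops raised (brighter).
Net so far: 1 2/3 stops brighter. Shutter speed: 6 → 5 → 4 → 3.2 → 2.5 → 2.

2 s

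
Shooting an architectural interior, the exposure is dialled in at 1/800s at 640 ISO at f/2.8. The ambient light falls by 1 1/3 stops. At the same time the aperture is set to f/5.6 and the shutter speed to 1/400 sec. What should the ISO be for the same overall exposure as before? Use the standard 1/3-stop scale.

ISO 3200

Scene light: 1 1/3 stops darker.
Aperture: f/2.8 → f/3.2 → f/3.5 → f/4 → f/4.5 → f/5 → f/5.6 — 2 stops smaller aperture (darker).
Shutter speed: 1/800 → 1/640 → 1/500 → 1/400 — 1 stop longer (brighter).
Net so far: 2 1/3 stops darker. ISO: 640 → 800 → 1000 → 1250 → 1600 → 2000 → 2500 → 3200.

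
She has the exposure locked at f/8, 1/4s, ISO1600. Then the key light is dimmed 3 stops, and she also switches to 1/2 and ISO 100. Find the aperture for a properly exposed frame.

Scene light: 3 stops darker.
Shutter speed: 1/4 → 1/2 — 1 stop slower (brighter).
ISO: 1600 → 800 → 400 → 200 → 100 — 4 stops lower (darker).
Net so far: 6 stops darker. Aperture: f/8 → f/5.6 → f/4 → f/2.8 → f/2 → f/1.4 → f/1.0.

f/1.0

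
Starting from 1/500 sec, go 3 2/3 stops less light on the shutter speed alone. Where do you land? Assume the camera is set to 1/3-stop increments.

1/6400s

Shutter speed: 1/500 → 1/640 → 1/800 → 1/1000 → 1/1250 → 1/1600 → 1/2000 → 1/2500 → 1/3200 → 1/4000 → 1/5000 → 1/6400 — 3 2/3 stops faster (darker).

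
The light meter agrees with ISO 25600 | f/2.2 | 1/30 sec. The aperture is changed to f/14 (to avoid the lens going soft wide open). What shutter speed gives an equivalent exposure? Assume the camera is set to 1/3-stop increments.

Aperture: f/2.2 → f/2.5 → f/2.8 → f/3.2 → f/3.5 → f/4 → f/4.5 → f/5 → f/5.6 → f/6.3 → f/7.1 → f/8 → f/9 → f/10 → f/11 → f/13 → f/14 — 5 1/3 stops stopped down (darker).
Need 5 1/3 stops brighter from the shutter speed: 1/30 → 1/25 → 1/20 → 1/15 → 1/13 → 1/10 → 1/8 → 1/6 → 1/5 → 1/4 → 0.3 → 0.4 → 0.5 → 0.6 → 0.8 → 1 → 1.3.

1.3 s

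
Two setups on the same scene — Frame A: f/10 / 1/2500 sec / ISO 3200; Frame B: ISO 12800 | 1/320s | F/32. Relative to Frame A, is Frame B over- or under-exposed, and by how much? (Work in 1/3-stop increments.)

Aperture: f/10 → f/11 → f/13 → f/14 → f/16 → f/18 → f/20 → f/22 → f/25 → f/29 → f/32 — 3 1/3 stops stopped down (darker).
Shutter speed: 1/2500 → 1/2000 → 1/1600 → 1/1250 → 1/1000 → 1/800 → 1/640 → 1/500 → 1/400 → 1/320 — 3 stops slower (brighter).
ISO: 3200 → 4000 → 5000 → 6400 → 8000 → 10000 → 12800 — 2 stops higher (brighter).
Net: −3 1/3 +3 +2 = +1 2/3 stops.

1 2/3 stops brighter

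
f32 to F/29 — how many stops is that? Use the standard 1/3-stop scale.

f/32 → f/29 — count the steps: 1 third-stops = 1/3 stop.

1/3 stop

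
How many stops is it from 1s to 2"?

1 → 2 — count the steps: 1 stop.

1 stop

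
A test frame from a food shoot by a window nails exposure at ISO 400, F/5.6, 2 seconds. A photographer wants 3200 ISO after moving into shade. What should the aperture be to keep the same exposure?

ISO: 400 → 800 → 1600 → 3200 — 3 stops raised (brighter).
Need 3 stops darker from the aperture: f/5.6 → f/8 → f/11 → f/16.

f/16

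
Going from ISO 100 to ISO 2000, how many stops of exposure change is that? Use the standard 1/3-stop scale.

4 1/3 stops

100 → 125 → 160 → 200 → 250 → 320 → 400 → 500 → 640 → 800 → 1000 → 1250 → 1600 → 2000 — count the steps: 13 third-stops = 4 1/3 stops.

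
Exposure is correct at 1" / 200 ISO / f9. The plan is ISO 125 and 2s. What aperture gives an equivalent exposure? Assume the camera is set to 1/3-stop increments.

f/10

ISO: 200 → 160 → 125 — 2/3 stop dropped (darker).
Shutter speed: 1 → 1.3 → 1.6 → 2 — 1 stop slower (brighter).
Net change so far: 1/3 stop brighter. Offset with the aperture: f/9 → f/10.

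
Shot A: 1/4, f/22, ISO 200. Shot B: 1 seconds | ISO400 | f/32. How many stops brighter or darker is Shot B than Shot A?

2 stops brighter

Aperture: f/22 → f/32 — 1 stop stopped down (darker).
Shutter speed: 1/4 → 1/2 → 1 — 2 stops longer (brighter).
ISO: 200 → 400 — 1 stop higher (brighter).
Net: −1 +2 +1 = +2 stops.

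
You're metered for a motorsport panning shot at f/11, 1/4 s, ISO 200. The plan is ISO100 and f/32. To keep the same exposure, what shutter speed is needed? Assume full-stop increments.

4 s

ISO: 200 → 100 — 1 stop lower (darker).
Aperture: f/11 → f/16 → f/22 → f/32 — 3 stops smaller aperture (darker).
Net change so far: 4 stops darker. Offset with the shutter speed: 1/4 → 1/2 → 1 → 2 → 4.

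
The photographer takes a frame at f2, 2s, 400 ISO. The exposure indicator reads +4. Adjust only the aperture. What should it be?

f/8

Overexposed by 4 stops → need 4 stops darker.
Aperture: f/2 → f/2.8 → f/4 → f/5.6 → f/8.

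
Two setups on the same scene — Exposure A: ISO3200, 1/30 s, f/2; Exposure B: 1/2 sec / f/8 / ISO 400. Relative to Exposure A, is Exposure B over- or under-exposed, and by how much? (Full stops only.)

Aperture: f/2 → f/2.8 → f/4 → f/5.6 → f/8 — 4 stops stopped down (darker).
Shutter speed: 1/30 → 1/15 → 1/8 → 1/4 → 1/2 — 4 stops slower (brighter).
ISO: 3200 → 1600 → 800 → 400 — 3 stops dropped (darker).
Net: −4 +4 −3 = −3 stops.

3 stops darker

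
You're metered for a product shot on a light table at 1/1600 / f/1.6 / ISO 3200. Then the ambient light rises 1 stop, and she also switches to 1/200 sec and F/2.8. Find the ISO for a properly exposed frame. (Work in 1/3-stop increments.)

ISO 640

Scene light: 1 stop brighter.
Shutter speed: 1/1600 → 1/1250 → 1/1000 → 1/800 → 1/640 → 1/500 → 1/400 → 1/320 → 1/250 → 1/200 — 3 stops slower (brighter).
Aperture: f/1.6 → f/1.8 → f/2 → f/2.2 → f/2.5 → f/2.8 — 1 2/3 stops narrower (darker).
Net so far: 2 1/3 stops brighter. ISO: 3200 → 2500 → 2000 → 1600 → 1250 → 1000 → 800 → 640.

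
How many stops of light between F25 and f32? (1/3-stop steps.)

f/25 → f/29 → f/32 — count the steps: 2 third-stops = 2/3 stop.

2/3 stop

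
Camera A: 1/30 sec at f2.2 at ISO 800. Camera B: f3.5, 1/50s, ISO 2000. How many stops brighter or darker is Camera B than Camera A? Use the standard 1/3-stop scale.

2/3 stop darker

Aperture: f/2.2 → f/2.5 → f/2.8 → f/3.2 → f/3.5 — 1 1/3 stops smaller aperture (darker).
Shutter speed: 1/30 → 1/40 → 1/50 — 2/3 stop shorter (darker).
ISO: 800 → 1000 → 1250 → 1600 → 2000 — 1 1/3 stops higher (brighter).
Net: −1 1/3 −2/3 +1 1/3 = −2/3 stops.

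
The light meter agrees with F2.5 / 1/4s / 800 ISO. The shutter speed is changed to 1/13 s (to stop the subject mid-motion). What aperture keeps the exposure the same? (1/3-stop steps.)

f/1.4

Shutter speed: 1/4 → 1/5 → 1/6 → 1/8 → 1/10 → 1/13 — 1 2/3 stops shorter (darker).
Need 1 2/3 stops brighter from the aperture: f/2.5 → f/2.2 → f/2 → f/1.8 → f/1.6 → f/1.4.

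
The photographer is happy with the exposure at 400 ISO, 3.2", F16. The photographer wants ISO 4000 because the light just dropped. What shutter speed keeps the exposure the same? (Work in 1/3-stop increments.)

ISO: 400 → 500 → 640 → 800 → 1000 → 1250 → 1600 → 2000 → 2500 → 3200 → 4000 — 3 1/3 stops higher (brighter).
Need 3 1/3 stops darker from the shutter speed: 3.2 → 2.5 → 2 → 1.6 → 1.3 → 1 → 0.8 → 0.6 → 0.5 → 0.4 → 0.3.

0.3 s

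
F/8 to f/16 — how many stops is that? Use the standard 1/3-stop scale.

2 stops

f/8 → f/9 → f/10 → f/11 → f/13 → f/14 → f/16 — count the steps: 6 third-stops = 2 stops.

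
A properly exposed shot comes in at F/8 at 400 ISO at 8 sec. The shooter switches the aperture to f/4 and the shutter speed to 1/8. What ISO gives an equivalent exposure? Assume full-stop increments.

ISO 6400

Aperture: f/8 → f/5.6 → f/4 — 2 stops wider (brighter).
Shutter speed: 8 → 4 → 2 → 1 → 1/2 → 1/4 → 1/8 — 6 stops shorter (darker).
Net change so far: 4 stops darker. Offset with the ISO: 400 → 800 → 1600 → 3200 → 6400.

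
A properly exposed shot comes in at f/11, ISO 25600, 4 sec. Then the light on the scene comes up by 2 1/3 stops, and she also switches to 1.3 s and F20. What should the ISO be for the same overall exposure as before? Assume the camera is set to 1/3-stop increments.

Scene light: 2 1/3 stops brighter.
Shutter speed: 4 → 3.2 → 2.5 → 2 → 1.6 → 1.3 — 1 2/3 stops faster (darker).
Aperture: f/11 → f/13 → f/14 → f/16 → f/18 → f/20 — 1 2/3 stops stopped down (darker).
Net so far: 1 stop darker. ISO: 25600 → 32000 → 40000 → 51200.

ISO 51200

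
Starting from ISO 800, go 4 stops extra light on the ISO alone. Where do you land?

ISO 12800

ISO: 800 → 1600 → 3200 → 6400 → 12800 — 4 stops higher (brighter).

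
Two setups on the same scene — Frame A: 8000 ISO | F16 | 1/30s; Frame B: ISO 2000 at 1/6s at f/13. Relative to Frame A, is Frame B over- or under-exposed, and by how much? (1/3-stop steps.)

Aperture: f/16 → f/14 → f/13 — 2/3 stop larger aperture (brighter).
Shutter speed: 1/30 → 1/25 → 1/20 → 1/15 → 1/13 → 1/10 → 1/8 → 1/6 — 2 1/3 stops longer (brighter).
ISO: 8000 → 6400 → 5000 → 4000 → 3200 → 2500 → 2000 — 2 stops dropped (darker).
Net: +2/3 +2 1/3 −2 = +1 stop.

1 stop brighter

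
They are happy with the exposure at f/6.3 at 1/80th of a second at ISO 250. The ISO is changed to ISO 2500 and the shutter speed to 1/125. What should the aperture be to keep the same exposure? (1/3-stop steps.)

ISO: 250 → 320 → 400 → 500 → 640 → 800 → 1000 → 1250 → 1600 → 2000 → 2500 — 3 1/3 stops higher (brighter).
Shutter speed: 1/80 → 1/100 → 1/125 — 2/3 stop shorter (darker).
Net change so far: 2 2/3 stops brighter. Offset with the aperture: f/6.3 → f/7.1 → f/8 → f/9 → f/10 → f/11 → f/13 → f/14 → f/16.

f/16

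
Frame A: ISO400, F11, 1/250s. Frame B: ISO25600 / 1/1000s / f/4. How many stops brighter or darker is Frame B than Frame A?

7 stops brighter

Aperture: f/11 → f/8 → f/5.6 → f/4 — 3 stops opened up (brighter).
Shutter speed: 1/250 → 1/500 → 1/1000 — 2 stops shorter (darker).
ISO: 400 → 800 → 1600 → 3200 → 6400 → 12800 → 25600 — 6 stops higher (brighter).
Net: +3 −2 +6 = +7 stops.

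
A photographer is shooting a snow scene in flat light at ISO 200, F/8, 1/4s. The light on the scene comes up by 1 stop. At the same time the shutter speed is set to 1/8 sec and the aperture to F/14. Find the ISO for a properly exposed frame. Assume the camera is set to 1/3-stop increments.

ISO 640

Scene light: 1 stop brighter.
Shutter speed: 1/4 → 1/5 → 1/6 → 1/8 — 1 stop shorter (darker).
Aperture: f/8 → f/9 → f/10 → f/11 → f/13 → f/14 — 1 2/3 stops stopped down (darker).
Net so far: 1 2/3 stops darker. ISO: 200 → 250 → 320 → 400 → 500 → 640.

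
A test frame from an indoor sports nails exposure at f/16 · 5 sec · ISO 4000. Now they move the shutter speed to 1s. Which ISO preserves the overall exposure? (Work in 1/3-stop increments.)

Shutter speed: 5 → 4 → 3.2 → 2.5 → 2 → 1.6 → 1.3 → 1 — 2 1/3 stops shorter (darker).
Need 2 1/3 stops brighter from the ISO: 4000 → 5000 → 6400 → 8000 → 10000 → 12800 → 16000 → 20000.

ISO 20000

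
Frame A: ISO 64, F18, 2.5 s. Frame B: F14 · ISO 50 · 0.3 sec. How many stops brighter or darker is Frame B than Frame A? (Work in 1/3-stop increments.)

Aperture: f/18 → f/16 → f/14 — 2/3 stop wider (brighter).
Shutter speed: 2.5 → 2 → 1.6 → 1.3 → 1 → 0.8 → 0.6 → 0.5 → 0.4 → 0.3 — 3 stops faster (darker).
ISO: 64 → 50 — 1/3 stop lower (darker).
Net: +2/3 −3 −1/3 = −2 2/3 stops.

2 2/3 stops darker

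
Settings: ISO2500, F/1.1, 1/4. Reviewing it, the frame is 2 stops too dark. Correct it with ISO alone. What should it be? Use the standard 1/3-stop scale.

Underexposed by 2 stops → need 2 stops brighter.
ISO: 2500 → 3200 → 4000 → 5000 → 6400 → 8000 → 10000.

ISO 10000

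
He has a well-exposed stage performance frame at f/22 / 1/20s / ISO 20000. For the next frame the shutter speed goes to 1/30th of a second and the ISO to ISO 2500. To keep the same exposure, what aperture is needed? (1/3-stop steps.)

Shutter speed: 1/20 → 1/25 → 1/30 — 2/3 stop shorter (darker).
ISO: 20000 → 16000 → 12800 → 10000 → 8000 → 6400 → 5000 → 4000 → 3200 → 2500 — 3 stops lower (darker).
Net change so far: 3 2/3 stops darker. Offset with the aperture: f/22 → f/20 → f/18 → f/16 → f/14 → f/13 → f/11 → f/10 → f/9 → f/8 → f/7.1 → f/6.3.

f/6.3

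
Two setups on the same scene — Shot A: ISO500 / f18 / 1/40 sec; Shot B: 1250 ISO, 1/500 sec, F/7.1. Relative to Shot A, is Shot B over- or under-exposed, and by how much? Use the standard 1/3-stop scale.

Aperture: f/18 → f/16 → f/14 → f/13 → f/11 → f/10 → f/9 → f/8 → f/7.1 — 2 2/3 stops wider (brighter).
Shutter speed: 1/40 → 1/50 → 1/60 → 1/80 → 1/100 → 1/125 → 1/160 → 1/200 → 1/250 → 1/320 → 1/400 → 1/500 — 3 2/3 stops faster (darker).
ISO: 500 → 640 → 800 → 1000 → 1250 — 1 1/3 stops higher (brighter).
Net: +2 2/3 −3 2/3 +1 1/3 = +1/3 stops.

1/3 stop brighter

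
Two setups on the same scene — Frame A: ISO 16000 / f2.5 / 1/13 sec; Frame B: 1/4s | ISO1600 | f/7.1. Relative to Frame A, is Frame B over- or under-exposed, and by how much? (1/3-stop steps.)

Aperture: f/2.5 → f/2.8 → f/3.2 → f/3.5 → f/4 → f/4.5 → f/5 → f/5.6 → f/6.3 → f/7.1 — 3 stops narrower (darker).
Shutter speed: 1/13 → 1/10 → 1/8 → 1/6 → 1/5 → 1/4 — 1 2/3 stops longer (brighter).
ISO: 16000 → 12800 → 10000 → 8000 → 6400 → 5000 → 4000 → 3200 → 2500 → 2000 → 1600 — 3 1/3 stops dropped (darker).
Net: −3 +1 2/3 −3 1/3 = −4 2/3 stops.

4 2/3 stops darker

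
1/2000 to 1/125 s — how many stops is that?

1/2000 → 1/1000 → 1/500 → 1/250 → 1/125 — count the steps: 4 stops.

4 stops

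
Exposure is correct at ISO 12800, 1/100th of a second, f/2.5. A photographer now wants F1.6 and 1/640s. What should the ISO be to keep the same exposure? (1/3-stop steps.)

Aperture: f/2.5 → f/2.2 → f/2 → f/1.8 → f/1.6 — 1 1/3 stops opened up (brighter).
Shutter speed: 1/100 → 1/125 → 1/160 → 1/200 → 1/250 → 1/320 → 1/400 → 1/500 → 1/640 — 2 2/3 stops faster (darker).
Net change so far: 1 1/3 stops darker. Offset with the ISO: 12800 → 16000 → 20000 → 25600 → 32000.

ISO 32000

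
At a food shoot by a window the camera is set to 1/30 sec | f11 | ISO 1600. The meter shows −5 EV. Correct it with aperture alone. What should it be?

f/2

Underexposed by 5 stops → need 5 stops brighter.
Aperture: f/11 → f/8 → f/5.6 → f/4 → f/2.8 → f/2.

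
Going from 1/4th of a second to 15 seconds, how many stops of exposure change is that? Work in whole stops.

1/4 → 1/2 → 1 → 2 → 4 → 8 → 15 — count the steps: 6 stops.

6 stops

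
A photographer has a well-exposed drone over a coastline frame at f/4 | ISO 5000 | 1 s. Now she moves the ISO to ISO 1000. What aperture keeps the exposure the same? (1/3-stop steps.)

f/1.8

ISO: 5000 → 4000 → 3200 → 2500 → 2000 → 1600 → 1250 → 1000 — 2 1/3 stops dropped (darker).
Need 2 1/3 stops brighter from the aperture: f/4 → f/3.5 → f/3.2 → f/2.8 → f/2.5 → f/2.2 → f/2 → f/1.8.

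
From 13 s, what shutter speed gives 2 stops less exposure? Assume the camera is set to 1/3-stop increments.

3.2 s

Shutter speed: 13 → 10 → 8 → 6 → 5 → 4 → 3.2 — 2 stops shorter (darker).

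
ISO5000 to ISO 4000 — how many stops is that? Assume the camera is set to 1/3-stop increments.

5000 → 4000 — count the steps: 1 third-stops = 1/3 stop.

1/3 stop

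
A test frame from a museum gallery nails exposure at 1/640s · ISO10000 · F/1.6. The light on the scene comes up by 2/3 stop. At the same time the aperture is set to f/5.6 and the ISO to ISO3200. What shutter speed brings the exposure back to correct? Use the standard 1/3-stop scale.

Scene light: 2/3 stop brighter.
Aperture: f/1.6 → f/1.8 → f/2 → f/2.2 → f/2.5 → f/2.8 → f/3.2 → f/3.5 → f/4 → f/4.5 → f/5 → f/5.6 — 3 2/3 stops smaller aperture (darker).
ISO: 10000 → 8000 → 6400 → 5000 → 4000 → 3200 — 1 2/3 stops lower (darker).
Net so far: 4 2/3 stops darker. Shutter speed: 1/640 → 1/500 → 1/400 → 1/320 → 1/250 → 1/200 → 1/160 → 1/125 → 1/100 → 1/80 → 1/60 → 1/50 → 1/40 → 1/30 → 1/25.

1/25s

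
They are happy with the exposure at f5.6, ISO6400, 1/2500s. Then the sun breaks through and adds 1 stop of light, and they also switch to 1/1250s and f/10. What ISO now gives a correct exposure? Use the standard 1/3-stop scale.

ISO 5000

Scene light: 1 stop brighter.
Shutter speed: 1/2500 → 1/2000 → 1/1600 → 1/1250 — 1 stop slower (brighter).
Aperture: f/5.6 → f/6.3 → f/7.1 → f/8 → f/9 → f/10 — 1 2/3 stops smaller aperture (darker).
Net so far: 1/3 stop brighter. ISO: 6400 → 5000.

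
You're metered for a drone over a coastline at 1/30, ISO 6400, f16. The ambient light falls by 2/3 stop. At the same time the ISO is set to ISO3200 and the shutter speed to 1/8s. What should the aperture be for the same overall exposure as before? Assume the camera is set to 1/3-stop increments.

f/18

Scene light: 2/3 stop darker.
ISO: 6400 → 5000 → 4000 → 3200 — 1 stop lower (darker).
Shutter speed: 1/30 → 1/25 → 1/20 → 1/15 → 1/13 → 1/10 → 1/8 — 2 stops slower (brighter).
Net so far: 1/3 stop brighter. Aperture: f/16 → f/18.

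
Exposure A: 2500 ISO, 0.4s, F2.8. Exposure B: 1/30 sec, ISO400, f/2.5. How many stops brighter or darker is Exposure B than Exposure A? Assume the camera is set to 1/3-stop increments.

Aperture: f/2.8 → f/2.5 — 1/3 stop opened up (brighter).
Shutter speed: 0.4 → 0.3 → 1/4 → 1/5 → 1/6 → 1/8 → 1/10 → 1/13 → 1/15 → 1/20 → 1/25 → 1/30 — 3 2/3 stops shorter (darker).
ISO: 2500 → 2000 → 1600 → 1250 → 1000 → 800 → 640 → 500 → 400 — 2 2/3 stops dropped (darker).
Net: +1/3 −3 2/3 −2 2/3 = −6 stops.

6 stops darker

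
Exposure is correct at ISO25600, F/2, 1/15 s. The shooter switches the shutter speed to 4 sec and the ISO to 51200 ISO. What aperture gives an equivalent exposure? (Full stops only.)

f/22

Shutter speed: 1/15 → 1/8 → 1/4 → 1/2 → 1 → 2 → 4 — 6 stops longer (brighter).
ISO: 25600 → 51200 — 1 stop raised (brighter).
Net change so far: 7 stops brighter. Offset with the aperture: f/2 → f/2.8 → f/4 → f/5.6 → f/8 → f/11 → f/16 → f/22.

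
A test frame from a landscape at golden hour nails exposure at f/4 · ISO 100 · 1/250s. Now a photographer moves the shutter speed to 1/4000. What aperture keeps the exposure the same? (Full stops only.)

f/1.0

Shutter speed: 1/250 → 1/500 → 1/1000 → 1/2000 → 1/4000 — 4 stops faster (darker).
Need 4 stops brighter from the aperture: f/4 → f/2.8 → f/2 → f/1.4 → f/1.0.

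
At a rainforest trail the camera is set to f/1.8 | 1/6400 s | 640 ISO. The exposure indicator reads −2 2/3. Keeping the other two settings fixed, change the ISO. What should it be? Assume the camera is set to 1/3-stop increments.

ISO 4000

Underexposed by 2 2/3 stops → need 2 2/3 stops brighter.
ISO: 640 → 800 → 1000 → 1250 → 1600 → 2000 → 2500 → 3200 → 4000.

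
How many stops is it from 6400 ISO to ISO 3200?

1 stop

6400 → 3200 — count the steps: 1 stop.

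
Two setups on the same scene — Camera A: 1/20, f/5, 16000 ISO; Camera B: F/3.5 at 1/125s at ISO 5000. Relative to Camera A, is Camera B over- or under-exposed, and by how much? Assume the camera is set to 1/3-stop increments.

3 1/3 stops darker

Aperture: f/5 → f/4.5 → f/4 → f/3.5 — 1 stop larger aperture (brighter).
Shutter speed: 1/20 → 1/25 → 1/30 → 1/40 → 1/50 → 1/60 → 1/80 → 1/100 → 1/125 — 2 2/3 stops faster (darker).
ISO: 16000 → 12800 → 10000 → 8000 → 6400 → 5000 — 1 2/3 stops lower (darker).
Net: +1 −2 2/3 −1 2/3 = −3 1/3 stops.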